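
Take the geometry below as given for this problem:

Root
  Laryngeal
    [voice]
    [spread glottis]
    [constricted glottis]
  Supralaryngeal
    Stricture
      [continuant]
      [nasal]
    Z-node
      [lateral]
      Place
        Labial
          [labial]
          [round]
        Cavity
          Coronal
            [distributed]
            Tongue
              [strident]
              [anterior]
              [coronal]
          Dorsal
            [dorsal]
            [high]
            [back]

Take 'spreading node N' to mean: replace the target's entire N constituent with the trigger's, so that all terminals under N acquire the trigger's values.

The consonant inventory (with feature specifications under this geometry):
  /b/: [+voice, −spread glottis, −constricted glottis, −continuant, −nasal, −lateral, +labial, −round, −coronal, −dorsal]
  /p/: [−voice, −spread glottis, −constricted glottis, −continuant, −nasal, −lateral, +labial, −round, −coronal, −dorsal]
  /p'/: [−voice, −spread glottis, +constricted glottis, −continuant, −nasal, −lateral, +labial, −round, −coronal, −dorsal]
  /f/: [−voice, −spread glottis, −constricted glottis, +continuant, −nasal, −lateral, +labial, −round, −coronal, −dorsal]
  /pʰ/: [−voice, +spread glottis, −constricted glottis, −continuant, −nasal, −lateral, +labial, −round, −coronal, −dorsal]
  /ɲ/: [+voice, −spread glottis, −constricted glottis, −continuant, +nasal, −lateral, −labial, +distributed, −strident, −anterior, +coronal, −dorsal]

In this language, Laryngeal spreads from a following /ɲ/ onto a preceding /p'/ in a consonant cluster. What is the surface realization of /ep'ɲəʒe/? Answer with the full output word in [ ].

Terminals under Laryngeal in this geometry: [voice], [spread glottis], [constricted glottis].
Spreading Laryngeal from /ɲ/ onto /p'/ replaces those values with /ɲ/'s: [+voice], [−spread glottis], [−constricted glottis]. Features outside Laryngeal ([continuant], [nasal], [lateral], …) stay as in /p'/.
The resulting bundle matches /b/ in the inventory; substituting it for /p'/ gives [ebɲəʒe].

[ebɲəʒe]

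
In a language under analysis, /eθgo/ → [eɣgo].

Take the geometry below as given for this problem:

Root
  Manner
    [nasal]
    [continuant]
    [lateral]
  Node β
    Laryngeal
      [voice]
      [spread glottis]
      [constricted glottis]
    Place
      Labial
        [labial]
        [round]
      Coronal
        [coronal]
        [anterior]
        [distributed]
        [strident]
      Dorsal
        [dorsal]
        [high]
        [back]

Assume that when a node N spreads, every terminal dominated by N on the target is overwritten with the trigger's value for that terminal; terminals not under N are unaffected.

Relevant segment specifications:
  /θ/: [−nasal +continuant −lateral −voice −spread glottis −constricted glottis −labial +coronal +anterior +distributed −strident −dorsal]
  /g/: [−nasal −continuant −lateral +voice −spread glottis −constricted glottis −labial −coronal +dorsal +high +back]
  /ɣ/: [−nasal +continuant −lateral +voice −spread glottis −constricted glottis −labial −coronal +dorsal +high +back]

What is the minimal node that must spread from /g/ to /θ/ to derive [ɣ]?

/θ/ and [ɣ] differ in [voice], [coronal], [anterior], [distributed], [strident], [dorsal], [high], [back]; every other specified feature is identical.
Tracing each changed feature up the tree, the paths first meet at Node β; any lower node misses at least one of them.
If Node β spreads, every terminal under it takes /g/'s value, producing [ɣ] as observed.
Had Root spread, [continuant] would have taken /g/'s value; it stays as in /θ/, confirming the spreading constituent is exactly Node β.

Node β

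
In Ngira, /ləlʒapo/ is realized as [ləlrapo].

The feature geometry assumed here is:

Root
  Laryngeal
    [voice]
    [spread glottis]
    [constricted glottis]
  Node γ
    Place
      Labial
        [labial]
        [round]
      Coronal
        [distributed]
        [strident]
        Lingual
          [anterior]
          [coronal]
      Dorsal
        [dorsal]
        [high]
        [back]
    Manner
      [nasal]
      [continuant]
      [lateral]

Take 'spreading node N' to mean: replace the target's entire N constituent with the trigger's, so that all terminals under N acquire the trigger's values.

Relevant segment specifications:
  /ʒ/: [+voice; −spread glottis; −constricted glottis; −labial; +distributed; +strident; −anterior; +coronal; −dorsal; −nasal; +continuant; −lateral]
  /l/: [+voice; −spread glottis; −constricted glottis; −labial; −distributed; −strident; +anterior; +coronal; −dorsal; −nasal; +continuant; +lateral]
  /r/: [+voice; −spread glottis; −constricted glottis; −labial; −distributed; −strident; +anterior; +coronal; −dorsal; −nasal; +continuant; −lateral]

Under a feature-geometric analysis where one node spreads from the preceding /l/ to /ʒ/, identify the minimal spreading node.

Comparing /ʒ/ with its surface form [r], the features that change are [anterior], [distributed], [strident].
Tracing each changed feature up the tree, the paths first meet at Coronal; any lower node misses at least one of them.
Spreading Coronal from /l/ overwrites each of those terminals with /l/'s values, yielding exactly [r].
[lateral], a feature on which the two segments disagree outside Coronal, is unchanged — nothing dominating it spread, and Coronal is the minimal sufficient constituent.

Coronal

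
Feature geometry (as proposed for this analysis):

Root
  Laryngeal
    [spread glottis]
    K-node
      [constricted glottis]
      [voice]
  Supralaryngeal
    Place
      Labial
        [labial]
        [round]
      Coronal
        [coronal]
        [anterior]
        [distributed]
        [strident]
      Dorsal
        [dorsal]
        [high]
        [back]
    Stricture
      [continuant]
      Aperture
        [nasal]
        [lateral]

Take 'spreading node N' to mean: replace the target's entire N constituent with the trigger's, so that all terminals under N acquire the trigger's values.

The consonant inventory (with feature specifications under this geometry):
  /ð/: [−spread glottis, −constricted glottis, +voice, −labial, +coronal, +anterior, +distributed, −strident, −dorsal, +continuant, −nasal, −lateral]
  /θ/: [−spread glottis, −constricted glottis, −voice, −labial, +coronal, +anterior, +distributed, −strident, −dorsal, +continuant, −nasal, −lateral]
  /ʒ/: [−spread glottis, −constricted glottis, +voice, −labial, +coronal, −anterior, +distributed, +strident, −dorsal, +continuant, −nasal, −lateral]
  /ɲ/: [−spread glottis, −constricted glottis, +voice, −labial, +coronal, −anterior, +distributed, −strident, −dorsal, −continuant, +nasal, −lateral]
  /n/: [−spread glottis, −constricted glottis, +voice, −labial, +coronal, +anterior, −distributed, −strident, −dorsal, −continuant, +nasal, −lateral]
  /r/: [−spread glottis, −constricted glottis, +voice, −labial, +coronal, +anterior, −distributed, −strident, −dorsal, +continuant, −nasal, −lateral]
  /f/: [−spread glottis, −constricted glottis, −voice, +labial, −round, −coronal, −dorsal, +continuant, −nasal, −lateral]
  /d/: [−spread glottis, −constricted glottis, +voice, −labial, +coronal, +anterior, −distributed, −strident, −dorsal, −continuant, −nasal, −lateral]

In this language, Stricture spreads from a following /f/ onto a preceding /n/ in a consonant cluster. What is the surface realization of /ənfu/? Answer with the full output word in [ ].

The Stricture node dominates the terminals [continuant], [nasal], [lateral].
After delinking /n/'s Stricture and linking /f/'s, the affected terminals become [+continuant], [−nasal], [−lateral]; [spread glottis], [constricted glottis], [voice], … (outside Stricture) are retained from /n/.
The resulting bundle matches /r/ in the inventory; substituting it for /n/ gives [ərfu].

[ərfu]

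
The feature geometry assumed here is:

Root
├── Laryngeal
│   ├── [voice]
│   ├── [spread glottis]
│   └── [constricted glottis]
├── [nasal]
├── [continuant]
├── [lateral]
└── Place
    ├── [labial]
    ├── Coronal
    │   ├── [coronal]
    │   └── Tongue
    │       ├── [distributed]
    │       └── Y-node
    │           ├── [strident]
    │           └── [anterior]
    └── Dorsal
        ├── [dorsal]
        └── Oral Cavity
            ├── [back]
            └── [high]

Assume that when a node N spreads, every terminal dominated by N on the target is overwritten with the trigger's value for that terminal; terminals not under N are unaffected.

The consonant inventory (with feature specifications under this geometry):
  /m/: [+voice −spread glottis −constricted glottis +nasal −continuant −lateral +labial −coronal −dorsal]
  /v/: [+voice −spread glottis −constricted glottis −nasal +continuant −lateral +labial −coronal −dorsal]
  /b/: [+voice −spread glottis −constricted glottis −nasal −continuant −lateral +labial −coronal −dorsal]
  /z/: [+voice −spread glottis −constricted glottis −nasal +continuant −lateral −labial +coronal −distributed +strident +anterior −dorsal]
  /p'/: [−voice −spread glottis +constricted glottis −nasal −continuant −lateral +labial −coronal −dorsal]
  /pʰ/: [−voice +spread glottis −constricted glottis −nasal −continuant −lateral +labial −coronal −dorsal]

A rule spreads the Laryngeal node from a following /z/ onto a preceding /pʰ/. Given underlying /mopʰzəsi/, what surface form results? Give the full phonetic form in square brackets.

Laryngeal immediately or transitively dominates [voice], [spread glottis], [constricted glottis].
After delinking /pʰ/'s Laryngeal and linking /z/'s, the affected terminals become [+voice], [−spread glottis], [−constricted glottis]; [nasal], [continuant], [lateral], … (outside Laryngeal) are retained from /pʰ/.
The resulting bundle matches /b/ in the inventory; substituting it for /pʰ/ gives [mobzəsi].

[mobzəsi]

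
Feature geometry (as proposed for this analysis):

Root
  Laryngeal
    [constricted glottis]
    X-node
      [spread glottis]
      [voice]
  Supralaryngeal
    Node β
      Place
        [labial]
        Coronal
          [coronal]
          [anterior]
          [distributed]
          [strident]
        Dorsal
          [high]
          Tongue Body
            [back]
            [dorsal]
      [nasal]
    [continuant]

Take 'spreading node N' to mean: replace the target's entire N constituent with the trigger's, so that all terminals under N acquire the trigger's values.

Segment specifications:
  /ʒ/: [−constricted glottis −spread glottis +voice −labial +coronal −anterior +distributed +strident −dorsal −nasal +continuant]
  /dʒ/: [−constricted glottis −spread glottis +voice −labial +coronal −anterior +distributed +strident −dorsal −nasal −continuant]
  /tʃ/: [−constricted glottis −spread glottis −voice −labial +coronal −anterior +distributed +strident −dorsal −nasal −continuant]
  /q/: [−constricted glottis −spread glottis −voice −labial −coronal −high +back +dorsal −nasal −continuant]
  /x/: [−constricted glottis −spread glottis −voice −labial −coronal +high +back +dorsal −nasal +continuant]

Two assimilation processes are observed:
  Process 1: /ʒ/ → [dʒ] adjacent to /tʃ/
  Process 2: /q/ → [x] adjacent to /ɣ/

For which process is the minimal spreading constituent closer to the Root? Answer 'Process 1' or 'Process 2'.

Process 2

Process 1: the feature that changes is [continuant]; the minimal node is [continuant] (depth 2).
In Process 2, [continuant], [high] change, so the minimal spreading node is Supralaryngeal at depth 1.
Depth 1 < depth 2; Process 2 involves the structurally higher constituent Supralaryngeal.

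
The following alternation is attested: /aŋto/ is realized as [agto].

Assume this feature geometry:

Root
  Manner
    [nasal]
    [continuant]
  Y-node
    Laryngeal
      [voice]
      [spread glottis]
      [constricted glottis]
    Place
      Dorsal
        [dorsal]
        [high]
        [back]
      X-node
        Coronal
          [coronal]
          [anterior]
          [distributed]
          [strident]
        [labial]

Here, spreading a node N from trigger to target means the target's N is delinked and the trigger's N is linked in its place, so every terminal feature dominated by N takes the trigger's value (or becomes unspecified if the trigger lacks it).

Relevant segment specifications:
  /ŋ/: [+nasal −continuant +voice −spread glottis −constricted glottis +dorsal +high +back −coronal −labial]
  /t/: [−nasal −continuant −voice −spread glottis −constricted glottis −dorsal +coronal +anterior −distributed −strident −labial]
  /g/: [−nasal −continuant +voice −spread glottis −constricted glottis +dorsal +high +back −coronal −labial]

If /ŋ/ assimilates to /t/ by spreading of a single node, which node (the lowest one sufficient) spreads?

[nasal]

Comparing /ŋ/ with its surface form [g], the only feature that changes is [nasal].
Only a single terminal changes, and /t/ supplies the new value, so [nasal] itself is the minimal spreading constituent.
[voice], [coronal] stay as in /ŋ/ although /t/ differs there, so no node dominating them spread; among the remaining candidates [nasal] is the lowest that derives the output.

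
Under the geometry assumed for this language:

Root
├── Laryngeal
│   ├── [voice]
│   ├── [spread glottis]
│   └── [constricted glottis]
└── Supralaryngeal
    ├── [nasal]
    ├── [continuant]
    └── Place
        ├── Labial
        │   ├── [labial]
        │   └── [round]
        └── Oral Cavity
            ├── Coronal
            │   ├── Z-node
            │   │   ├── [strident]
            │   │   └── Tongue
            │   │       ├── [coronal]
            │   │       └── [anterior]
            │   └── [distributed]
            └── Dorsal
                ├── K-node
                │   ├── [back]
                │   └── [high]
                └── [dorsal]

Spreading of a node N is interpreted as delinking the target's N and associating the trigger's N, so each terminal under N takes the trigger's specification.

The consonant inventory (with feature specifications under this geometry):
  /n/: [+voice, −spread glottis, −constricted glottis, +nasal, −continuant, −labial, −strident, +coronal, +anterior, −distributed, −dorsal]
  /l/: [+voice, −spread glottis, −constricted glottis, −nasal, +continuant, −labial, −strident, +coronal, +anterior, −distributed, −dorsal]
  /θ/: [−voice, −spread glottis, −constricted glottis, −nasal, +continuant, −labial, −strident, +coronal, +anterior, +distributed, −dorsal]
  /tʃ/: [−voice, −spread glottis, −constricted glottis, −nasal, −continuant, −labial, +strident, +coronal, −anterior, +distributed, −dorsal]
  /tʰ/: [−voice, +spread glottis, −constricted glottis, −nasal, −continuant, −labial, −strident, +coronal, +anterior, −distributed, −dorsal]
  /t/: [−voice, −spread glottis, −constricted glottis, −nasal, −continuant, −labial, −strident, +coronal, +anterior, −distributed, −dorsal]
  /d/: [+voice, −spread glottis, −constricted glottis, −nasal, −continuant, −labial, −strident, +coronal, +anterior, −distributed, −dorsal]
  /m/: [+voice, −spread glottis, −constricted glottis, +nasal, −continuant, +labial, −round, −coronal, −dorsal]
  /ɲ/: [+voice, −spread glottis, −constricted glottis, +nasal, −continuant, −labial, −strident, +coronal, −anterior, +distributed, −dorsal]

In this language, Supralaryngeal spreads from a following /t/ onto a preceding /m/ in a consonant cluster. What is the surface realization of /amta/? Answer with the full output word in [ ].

[adta]

The Supralaryngeal node dominates the terminals [nasal], [continuant], [labial], [round], [strident], [coronal], [anterior], [distributed], [back], [high], [dorsal].
The target acquires /t/'s values for everything under Supralaryngeal — [−nasal], [−continuant], [−labial], [−strident], [+coronal], [+anterior], [−distributed], [−dorsal] — while keeping its own [voice], [spread glottis], [constricted glottis].
Among the inventory, only /d/ has exactly this specification, giving the surface form [adta].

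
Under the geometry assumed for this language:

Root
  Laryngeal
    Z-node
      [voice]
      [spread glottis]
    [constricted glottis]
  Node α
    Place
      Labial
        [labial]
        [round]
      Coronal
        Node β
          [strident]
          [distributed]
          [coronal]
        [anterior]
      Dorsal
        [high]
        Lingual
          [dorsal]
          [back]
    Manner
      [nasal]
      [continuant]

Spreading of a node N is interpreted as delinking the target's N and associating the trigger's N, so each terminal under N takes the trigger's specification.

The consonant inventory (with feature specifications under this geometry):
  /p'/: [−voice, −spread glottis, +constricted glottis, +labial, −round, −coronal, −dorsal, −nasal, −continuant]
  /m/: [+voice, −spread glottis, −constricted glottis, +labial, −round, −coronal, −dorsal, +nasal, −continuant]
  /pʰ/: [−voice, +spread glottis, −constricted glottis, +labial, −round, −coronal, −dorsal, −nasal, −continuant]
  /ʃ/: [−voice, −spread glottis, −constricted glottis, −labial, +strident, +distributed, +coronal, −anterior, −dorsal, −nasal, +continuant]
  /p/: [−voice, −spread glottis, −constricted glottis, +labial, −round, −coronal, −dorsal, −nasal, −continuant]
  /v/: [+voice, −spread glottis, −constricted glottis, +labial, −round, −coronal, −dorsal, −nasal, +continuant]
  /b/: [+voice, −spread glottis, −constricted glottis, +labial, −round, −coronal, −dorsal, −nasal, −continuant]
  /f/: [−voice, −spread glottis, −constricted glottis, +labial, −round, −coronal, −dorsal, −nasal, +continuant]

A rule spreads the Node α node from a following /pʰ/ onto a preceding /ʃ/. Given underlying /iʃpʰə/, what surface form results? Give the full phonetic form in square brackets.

Node α immediately or transitively dominates [labial], [round], [strident], [distributed], [coronal], [anterior], [high], [dorsal], [back], [nasal], [continuant].
Spreading Node α from /pʰ/ onto /ʃ/ replaces those values with /pʰ/'s: [+labial], [−round], [−coronal], [−dorsal], [−nasal], [−continuant]. Features outside Node α ([voice], [spread glottis], [constricted glottis]) stay as in /ʃ/.
The resulting bundle matches /p/ in the inventory; substituting it for /ʃ/ gives [ippʰə].

[ippʰə]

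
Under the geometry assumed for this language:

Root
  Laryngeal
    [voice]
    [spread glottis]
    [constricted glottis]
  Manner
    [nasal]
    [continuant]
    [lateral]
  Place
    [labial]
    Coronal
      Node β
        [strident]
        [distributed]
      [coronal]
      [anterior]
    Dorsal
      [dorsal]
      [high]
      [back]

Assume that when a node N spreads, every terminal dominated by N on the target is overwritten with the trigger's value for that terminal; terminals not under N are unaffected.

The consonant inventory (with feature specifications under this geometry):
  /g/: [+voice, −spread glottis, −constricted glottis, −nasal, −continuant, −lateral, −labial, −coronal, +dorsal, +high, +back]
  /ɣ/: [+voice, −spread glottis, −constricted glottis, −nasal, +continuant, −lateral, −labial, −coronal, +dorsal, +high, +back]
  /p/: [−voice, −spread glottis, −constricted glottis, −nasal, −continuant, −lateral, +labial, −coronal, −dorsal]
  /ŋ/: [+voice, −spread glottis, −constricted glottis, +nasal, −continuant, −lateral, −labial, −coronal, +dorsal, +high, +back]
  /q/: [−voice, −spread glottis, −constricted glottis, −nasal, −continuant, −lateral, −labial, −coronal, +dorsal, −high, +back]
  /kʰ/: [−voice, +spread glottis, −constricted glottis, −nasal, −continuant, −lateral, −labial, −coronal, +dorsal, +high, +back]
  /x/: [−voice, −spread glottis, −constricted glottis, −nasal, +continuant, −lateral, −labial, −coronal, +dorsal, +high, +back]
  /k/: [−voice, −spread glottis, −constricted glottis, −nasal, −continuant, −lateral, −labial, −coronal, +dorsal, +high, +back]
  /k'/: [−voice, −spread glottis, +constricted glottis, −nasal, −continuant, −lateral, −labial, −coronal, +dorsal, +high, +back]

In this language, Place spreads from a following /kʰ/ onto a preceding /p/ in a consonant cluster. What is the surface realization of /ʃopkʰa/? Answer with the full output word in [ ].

[ʃokkʰa]

The Place node dominates the terminals [labial], [strident], [distributed], [coronal], [anterior], [dorsal], [high], [back].
The target acquires /kʰ/'s values for everything under Place — [−labial], [−coronal], [+dorsal], [+high], [+back] — while keeping its own [voice], [spread glottis], [constricted glottis], ….
The resulting bundle matches /k/ in the inventory; substituting it for /p/ gives [ʃokkʰa].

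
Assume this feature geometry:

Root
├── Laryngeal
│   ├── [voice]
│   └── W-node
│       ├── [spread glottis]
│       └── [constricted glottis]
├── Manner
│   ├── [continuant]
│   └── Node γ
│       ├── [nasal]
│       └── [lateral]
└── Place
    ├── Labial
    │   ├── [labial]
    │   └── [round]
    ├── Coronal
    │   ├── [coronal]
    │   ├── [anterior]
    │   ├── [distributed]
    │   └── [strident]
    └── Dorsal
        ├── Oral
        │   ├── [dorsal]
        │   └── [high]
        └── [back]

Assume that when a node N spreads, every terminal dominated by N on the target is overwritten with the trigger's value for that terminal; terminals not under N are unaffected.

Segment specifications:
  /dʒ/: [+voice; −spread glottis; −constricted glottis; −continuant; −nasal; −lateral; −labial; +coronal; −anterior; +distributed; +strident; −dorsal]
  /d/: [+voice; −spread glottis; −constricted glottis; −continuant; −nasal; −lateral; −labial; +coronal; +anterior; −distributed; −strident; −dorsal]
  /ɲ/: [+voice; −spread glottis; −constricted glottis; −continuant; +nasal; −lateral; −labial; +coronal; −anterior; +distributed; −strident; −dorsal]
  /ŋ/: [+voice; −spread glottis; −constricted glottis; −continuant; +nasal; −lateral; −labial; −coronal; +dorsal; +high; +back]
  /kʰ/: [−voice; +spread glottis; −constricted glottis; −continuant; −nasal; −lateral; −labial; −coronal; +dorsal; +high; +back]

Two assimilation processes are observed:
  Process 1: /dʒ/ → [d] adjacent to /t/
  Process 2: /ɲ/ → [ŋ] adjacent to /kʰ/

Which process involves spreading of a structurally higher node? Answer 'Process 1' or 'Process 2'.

Process 2

In Process 1, [anterior], [distributed], [strident] change, so the minimal spreading node is Coronal at depth 2.
In Process 2, [coronal], [anterior], [distributed], [strident], [dorsal], [high], [back] change, so the minimal spreading node is Place at depth 1.
Place (depth 1) sits above Coronal (depth 2), making Process 2 the one with the higher spreading node.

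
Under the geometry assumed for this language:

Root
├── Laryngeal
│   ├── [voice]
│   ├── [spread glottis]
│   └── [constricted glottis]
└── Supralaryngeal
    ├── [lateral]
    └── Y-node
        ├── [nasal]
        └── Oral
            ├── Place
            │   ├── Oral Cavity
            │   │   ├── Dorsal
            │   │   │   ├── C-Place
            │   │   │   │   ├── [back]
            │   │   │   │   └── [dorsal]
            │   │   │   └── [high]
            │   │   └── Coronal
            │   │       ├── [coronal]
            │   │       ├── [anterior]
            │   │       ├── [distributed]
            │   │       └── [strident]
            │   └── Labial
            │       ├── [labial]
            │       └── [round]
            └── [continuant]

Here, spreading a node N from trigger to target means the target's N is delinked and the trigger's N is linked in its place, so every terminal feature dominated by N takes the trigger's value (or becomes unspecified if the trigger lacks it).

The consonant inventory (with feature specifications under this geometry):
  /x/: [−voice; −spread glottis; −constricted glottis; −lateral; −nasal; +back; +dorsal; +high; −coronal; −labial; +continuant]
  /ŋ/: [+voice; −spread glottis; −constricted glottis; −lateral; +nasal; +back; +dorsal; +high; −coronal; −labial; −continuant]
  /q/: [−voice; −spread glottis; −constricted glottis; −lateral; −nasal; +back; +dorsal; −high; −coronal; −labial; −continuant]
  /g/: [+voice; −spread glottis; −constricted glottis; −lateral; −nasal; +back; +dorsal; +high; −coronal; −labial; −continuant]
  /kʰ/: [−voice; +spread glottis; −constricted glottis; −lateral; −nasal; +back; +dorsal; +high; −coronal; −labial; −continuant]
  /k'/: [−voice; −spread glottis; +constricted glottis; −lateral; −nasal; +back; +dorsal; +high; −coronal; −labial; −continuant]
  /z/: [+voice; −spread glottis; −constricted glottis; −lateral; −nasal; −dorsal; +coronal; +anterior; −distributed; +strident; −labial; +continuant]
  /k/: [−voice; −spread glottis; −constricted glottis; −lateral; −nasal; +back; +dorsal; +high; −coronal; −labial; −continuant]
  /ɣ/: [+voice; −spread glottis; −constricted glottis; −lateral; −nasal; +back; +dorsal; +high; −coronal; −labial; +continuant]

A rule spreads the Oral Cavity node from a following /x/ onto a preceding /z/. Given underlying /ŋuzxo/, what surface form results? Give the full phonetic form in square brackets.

Oral Cavity immediately or transitively dominates [back], [dorsal], [high], [coronal], [anterior], [distributed], [strident].
The target acquires /x/'s values for everything under Oral Cavity — [+back], [+dorsal], [+high], [−coronal] — while keeping its own [voice], [spread glottis], [constricted glottis], ….
This feature bundle is that of [ɣ], so /ŋuzxo/ surfaces as [ŋuɣxo].

[ŋuɣxo]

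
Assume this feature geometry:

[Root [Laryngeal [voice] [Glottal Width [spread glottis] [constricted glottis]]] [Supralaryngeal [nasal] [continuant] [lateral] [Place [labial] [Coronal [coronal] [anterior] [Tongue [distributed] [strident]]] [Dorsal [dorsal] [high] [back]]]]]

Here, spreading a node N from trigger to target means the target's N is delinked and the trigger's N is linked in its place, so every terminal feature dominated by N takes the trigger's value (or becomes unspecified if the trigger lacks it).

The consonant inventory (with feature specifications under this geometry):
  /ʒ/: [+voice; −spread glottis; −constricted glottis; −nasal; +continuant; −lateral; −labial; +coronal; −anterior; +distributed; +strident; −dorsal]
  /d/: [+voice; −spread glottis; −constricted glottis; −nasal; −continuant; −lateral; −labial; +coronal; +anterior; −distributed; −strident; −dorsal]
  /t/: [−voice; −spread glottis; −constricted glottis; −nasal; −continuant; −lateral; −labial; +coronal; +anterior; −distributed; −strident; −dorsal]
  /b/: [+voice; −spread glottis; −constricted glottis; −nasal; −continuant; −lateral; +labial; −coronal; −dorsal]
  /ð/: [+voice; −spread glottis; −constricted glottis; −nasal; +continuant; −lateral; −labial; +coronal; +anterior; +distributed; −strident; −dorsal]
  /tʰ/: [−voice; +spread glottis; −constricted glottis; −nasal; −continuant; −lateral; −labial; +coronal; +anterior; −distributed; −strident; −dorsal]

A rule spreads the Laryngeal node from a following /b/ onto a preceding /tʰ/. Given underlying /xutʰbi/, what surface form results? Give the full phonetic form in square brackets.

[xudbi]

Terminals under Laryngeal in this geometry: [voice], [spread glottis], [constricted glottis].
After delinking /tʰ/'s Laryngeal and linking /b/'s, the affected terminals become [+voice], [−spread glottis], [−constricted glottis]; [nasal], [continuant], [lateral], … (outside Laryngeal) are retained from /tʰ/.
The resulting bundle matches /d/ in the inventory; substituting it for /tʰ/ gives [xudbi].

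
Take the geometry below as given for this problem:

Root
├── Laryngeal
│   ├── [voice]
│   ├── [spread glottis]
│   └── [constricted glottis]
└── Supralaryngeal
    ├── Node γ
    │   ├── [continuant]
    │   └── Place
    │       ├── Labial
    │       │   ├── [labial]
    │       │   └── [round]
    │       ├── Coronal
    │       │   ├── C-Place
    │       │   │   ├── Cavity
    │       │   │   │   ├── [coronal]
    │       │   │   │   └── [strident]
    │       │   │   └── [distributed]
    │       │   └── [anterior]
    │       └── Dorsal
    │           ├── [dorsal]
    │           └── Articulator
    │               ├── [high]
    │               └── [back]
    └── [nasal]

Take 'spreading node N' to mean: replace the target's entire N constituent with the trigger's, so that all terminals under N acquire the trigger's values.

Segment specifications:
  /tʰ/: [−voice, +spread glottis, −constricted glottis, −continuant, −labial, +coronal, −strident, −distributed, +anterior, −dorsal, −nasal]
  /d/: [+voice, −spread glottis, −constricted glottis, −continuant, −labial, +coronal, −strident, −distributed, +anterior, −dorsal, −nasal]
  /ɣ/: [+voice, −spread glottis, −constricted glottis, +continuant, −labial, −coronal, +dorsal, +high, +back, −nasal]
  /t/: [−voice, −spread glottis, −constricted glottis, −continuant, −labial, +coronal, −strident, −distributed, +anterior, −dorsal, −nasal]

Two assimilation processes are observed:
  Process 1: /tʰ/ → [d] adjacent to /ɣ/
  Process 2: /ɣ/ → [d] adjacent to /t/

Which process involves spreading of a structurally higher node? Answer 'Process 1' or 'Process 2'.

In Process 1, [voice], [spread glottis] change, so the minimal spreading node is Laryngeal at depth 1.
Process 2 alters [continuant], [coronal], [anterior], [distributed], [strident], [dorsal], [high], [back]; the lowest common ancestor is Node γ (depth 2 from Root).
Laryngeal (depth 1) sits above Node γ (depth 2), making Process 1 the one with the higher spreading node.

Process 1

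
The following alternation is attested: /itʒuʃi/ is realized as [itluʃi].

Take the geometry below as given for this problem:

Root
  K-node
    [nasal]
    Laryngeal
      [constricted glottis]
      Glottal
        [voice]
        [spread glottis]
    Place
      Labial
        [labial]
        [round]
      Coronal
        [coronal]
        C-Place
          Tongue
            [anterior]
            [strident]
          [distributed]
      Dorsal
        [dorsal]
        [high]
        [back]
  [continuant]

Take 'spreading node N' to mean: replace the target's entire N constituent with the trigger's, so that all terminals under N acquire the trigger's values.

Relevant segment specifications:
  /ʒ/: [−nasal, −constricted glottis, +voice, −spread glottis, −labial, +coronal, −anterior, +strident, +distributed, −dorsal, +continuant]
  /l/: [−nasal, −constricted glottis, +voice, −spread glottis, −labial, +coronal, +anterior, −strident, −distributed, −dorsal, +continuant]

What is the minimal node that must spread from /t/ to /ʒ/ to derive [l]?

Comparing /ʒ/ with its surface form [l], the features that change are [anterior], [distributed], [strident].
These terminals are all dominated by C-Place, and no proper subconstituent of C-Place covers them all; C-Place is their lowest common ancestor.
Spreading C-Place from /t/ overwrites each of those terminals with /t/'s values, yielding exactly [l].
[voice], [continuant] stay as in /ʒ/ although /t/ differs there, so no node dominating them spread; among the remaining candidates C-Place is the lowest that derives the output.

C-Place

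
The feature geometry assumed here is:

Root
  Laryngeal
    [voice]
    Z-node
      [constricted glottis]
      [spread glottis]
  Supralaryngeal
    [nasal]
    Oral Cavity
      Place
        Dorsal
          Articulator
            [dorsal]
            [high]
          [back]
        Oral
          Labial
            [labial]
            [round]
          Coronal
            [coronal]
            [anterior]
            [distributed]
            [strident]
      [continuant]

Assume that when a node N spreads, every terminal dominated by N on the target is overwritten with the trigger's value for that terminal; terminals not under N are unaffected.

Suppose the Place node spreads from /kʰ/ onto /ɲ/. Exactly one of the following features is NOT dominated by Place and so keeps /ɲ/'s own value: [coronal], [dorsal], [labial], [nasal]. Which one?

The terminals dominated by Place are [dorsal], [high], [back], [labial], [round], [coronal], [anterior], [distributed], [strident].
Spreading Place replaces [dorsal], [labial], [coronal] with the trigger's values, since each sits inside the Place constituent.
[nasal] is not within the Place subtree (it hangs from Supralaryngeal), so /ɲ/'s [nasal] value survives.

[nasal]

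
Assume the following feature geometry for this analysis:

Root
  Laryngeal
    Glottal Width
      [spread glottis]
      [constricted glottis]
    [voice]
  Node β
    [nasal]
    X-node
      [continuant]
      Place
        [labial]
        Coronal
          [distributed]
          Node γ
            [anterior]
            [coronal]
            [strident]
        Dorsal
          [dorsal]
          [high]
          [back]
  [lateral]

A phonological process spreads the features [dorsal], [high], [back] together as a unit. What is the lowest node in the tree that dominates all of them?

Dorsal

[dorsal]: Root > Node β > X-node > Place > Dorsal > [dorsal].
[high]: Root > Node β > X-node > Place > Dorsal > [high].
[back]: Root > Node β > X-node > Place > Dorsal > [back].
The listed terminals split across distinct daughters of Dorsal, so Dorsal itself is the smallest node containing them all.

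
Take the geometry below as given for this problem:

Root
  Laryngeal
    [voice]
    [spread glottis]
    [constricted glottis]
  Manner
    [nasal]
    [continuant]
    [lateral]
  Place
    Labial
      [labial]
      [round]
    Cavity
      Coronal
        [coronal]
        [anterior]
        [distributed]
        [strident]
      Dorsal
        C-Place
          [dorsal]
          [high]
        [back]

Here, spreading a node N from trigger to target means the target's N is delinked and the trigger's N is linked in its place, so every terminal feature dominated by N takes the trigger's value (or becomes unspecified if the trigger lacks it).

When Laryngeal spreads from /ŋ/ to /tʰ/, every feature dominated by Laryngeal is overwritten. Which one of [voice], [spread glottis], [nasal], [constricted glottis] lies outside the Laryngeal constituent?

[nasal]

Under this geometry, Laryngeal contains [voice], [spread glottis], [constricted glottis].
Spreading Laryngeal replaces [voice], [constricted glottis], [spread glottis] with the trigger's values, since each sits inside the Laryngeal constituent.
[nasal] attaches under Manner, not under Laryngeal, so /tʰ/ retains its own value for [nasal].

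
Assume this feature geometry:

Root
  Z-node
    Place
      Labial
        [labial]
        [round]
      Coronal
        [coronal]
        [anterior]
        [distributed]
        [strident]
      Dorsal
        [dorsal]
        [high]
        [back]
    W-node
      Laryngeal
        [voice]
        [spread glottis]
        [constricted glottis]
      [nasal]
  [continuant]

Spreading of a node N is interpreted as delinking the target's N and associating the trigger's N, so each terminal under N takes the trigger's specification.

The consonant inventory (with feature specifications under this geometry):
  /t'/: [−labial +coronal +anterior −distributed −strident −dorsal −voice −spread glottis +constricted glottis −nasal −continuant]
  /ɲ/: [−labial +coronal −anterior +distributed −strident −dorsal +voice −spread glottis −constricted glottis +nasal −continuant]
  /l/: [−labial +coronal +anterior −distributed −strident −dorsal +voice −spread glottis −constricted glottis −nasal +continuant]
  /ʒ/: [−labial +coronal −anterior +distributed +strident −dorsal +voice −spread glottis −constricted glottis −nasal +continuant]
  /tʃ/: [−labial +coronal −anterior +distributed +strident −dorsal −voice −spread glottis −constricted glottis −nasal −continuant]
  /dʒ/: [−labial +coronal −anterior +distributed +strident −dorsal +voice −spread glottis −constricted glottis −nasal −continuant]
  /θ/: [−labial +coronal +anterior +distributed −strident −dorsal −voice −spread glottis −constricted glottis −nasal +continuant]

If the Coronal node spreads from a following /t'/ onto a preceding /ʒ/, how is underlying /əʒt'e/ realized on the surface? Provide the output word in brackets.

Coronal immediately or transitively dominates [coronal], [anterior], [distributed], [strident].
The target acquires /t'/'s values for everything under Coronal — [+coronal], [+anterior], [−distributed], [−strident] — while keeping its own [labial], [dorsal], [voice], ….
This feature bundle is that of [l], so /əʒt'e/ surfaces as [əlt'e].

[əlt'e]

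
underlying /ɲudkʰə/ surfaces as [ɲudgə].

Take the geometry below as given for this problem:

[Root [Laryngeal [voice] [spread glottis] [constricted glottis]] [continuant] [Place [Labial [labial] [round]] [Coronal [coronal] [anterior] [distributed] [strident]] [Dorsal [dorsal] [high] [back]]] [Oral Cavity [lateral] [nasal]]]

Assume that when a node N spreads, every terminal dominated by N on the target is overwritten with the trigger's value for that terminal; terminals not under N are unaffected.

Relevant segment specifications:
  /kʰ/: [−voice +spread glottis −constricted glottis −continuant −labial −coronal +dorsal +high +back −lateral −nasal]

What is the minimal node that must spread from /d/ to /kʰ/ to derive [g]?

The alternation /kʰ/ → [g] changes [voice], [spread glottis] and nothing else.
Tracing each changed feature up the tree, the paths first meet at Laryngeal; any lower node misses at least one of them.
If Laryngeal spreads, every terminal under it takes /d/'s value, producing [g] as observed.
Had Root spread, [dorsal], [coronal] would have taken /d/'s values; they stay as in /kʰ/, confirming the spreading constituent is exactly Laryngeal.

Laryngeal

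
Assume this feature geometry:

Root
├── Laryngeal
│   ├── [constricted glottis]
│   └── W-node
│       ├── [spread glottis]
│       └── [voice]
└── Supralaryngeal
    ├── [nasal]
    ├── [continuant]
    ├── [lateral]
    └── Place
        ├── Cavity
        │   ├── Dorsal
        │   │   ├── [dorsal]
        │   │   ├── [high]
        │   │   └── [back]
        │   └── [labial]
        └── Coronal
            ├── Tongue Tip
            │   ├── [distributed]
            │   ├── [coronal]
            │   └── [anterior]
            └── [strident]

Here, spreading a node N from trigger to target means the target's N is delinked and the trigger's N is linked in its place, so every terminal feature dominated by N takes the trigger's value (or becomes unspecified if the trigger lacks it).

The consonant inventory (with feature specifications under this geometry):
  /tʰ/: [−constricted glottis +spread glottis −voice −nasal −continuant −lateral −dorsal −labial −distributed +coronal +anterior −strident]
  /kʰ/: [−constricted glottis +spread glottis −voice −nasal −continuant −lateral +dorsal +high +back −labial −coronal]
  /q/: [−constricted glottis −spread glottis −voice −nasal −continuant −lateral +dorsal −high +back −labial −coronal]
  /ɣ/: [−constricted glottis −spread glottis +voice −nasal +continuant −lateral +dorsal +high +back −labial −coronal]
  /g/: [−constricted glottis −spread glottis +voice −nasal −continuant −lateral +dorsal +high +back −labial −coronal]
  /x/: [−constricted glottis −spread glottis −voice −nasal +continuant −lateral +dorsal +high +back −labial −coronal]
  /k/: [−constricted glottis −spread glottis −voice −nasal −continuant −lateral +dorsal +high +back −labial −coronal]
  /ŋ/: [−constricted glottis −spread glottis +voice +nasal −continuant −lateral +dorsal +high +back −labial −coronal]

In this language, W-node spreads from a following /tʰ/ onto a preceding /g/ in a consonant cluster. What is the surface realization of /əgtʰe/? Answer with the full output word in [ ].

[əkʰtʰe]

The W-node node dominates the terminals [spread glottis], [voice].
The target acquires /tʰ/'s values for everything under W-node — [+spread glottis], [−voice] — while keeping its own [constricted glottis], [nasal], [continuant], ….
The resulting bundle matches /kʰ/ in the inventory; substituting it for /g/ gives [əkʰtʰe].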